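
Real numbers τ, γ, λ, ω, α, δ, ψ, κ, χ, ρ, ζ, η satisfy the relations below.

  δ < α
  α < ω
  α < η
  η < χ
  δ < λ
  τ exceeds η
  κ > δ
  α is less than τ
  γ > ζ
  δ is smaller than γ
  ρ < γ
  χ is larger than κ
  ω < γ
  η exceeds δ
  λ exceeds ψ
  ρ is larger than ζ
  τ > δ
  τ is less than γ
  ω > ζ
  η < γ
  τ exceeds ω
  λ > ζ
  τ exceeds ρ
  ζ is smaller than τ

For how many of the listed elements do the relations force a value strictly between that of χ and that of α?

The relations place α below χ. An element lies strictly between them when it is forced above α and also forced below χ.
Above α: {η, ω, τ, γ}. Below χ: {δ, η, κ}.
Intersection: {η} — 1.

1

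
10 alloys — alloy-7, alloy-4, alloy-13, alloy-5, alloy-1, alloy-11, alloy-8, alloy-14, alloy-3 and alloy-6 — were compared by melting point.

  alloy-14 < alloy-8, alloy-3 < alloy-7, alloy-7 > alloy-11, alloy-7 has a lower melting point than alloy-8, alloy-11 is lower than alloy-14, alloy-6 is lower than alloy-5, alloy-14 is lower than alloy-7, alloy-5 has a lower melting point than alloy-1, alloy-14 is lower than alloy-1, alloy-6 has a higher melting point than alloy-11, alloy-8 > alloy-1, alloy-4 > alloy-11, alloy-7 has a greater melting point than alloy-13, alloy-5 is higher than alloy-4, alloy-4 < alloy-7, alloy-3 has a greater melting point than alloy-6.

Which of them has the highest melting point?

Chaining downward from alloy-8: directly below it, alloy-14, alloy-1, alloy-7; then alloy-13, alloy-11, alloy-4, alloy-5, alloy-3; then alloy-6.
That covers every other element, and nothing is given above alloy-8, so alloy-8 is the highest melting point.

alloy-8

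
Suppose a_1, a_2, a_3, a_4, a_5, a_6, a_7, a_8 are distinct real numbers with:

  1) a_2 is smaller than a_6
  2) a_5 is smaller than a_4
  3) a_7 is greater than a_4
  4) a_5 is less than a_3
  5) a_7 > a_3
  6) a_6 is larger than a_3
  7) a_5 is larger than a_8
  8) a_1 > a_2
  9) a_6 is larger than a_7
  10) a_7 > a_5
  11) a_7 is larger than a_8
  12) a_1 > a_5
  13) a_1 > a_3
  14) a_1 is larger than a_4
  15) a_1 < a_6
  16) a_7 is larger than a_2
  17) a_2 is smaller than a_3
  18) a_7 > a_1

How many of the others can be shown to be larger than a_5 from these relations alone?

Directly above a_5: a_3, a_4, a_1, a_7.
One step further: a_6 (5 so far).
Nothing else is reachable above a_5; 5 in all.

5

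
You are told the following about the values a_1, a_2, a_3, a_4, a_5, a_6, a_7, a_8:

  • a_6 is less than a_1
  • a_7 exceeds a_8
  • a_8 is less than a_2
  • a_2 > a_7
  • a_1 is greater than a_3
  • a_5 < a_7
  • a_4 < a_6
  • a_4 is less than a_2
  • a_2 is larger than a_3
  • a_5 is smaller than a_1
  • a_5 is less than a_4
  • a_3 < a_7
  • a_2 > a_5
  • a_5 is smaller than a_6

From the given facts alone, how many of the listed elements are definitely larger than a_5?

Directly above a_5: a_4, a_7, a_6, a_2, a_1.
No other element is forced above a_5 by the given relations, so the count is 5.

5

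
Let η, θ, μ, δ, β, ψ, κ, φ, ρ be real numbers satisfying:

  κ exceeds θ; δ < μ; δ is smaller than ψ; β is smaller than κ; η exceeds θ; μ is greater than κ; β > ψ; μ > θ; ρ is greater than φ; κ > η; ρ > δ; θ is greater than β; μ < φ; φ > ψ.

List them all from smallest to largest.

The consecutive links are each given: δ < ψ; ψ < β; β < θ; θ < η; η < κ; κ < μ; μ < φ; φ < ρ.

δ < ψ < β < θ < η < κ < μ < φ < ρ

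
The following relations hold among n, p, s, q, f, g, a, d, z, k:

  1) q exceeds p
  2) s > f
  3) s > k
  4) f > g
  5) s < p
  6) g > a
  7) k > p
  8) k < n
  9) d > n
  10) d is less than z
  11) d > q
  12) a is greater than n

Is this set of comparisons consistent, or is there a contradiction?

We have p < k stated directly, yet also k < n < a < g < f < s < p by chaining the others — so k < p. Contradiction.

inconsistent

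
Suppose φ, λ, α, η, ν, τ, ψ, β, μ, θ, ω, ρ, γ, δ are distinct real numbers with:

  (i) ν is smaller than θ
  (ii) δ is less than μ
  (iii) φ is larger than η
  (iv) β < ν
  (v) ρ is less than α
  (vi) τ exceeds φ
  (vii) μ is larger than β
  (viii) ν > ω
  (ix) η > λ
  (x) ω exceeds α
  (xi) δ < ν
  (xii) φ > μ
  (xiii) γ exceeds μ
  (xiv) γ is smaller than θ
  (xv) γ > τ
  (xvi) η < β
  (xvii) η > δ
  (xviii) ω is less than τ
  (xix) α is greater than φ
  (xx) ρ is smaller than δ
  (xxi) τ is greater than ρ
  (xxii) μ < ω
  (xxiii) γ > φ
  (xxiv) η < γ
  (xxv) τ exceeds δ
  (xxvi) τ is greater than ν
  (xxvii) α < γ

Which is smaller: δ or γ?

δ

δ < η and η < β give δ < β.
Then β < μ extends the chain to μ.
Then μ < φ extends the chain to φ.
Then φ < α extends the chain to α.
With α < ω: δ < η < β < μ < φ < α < ω.
With ω < ν: δ < η < β < μ < φ < α < ω < ν.
Then ν < τ extends the chain to τ.
With τ < γ: δ < η < β < μ < φ < α < ω < ν < τ < γ.
So δ < γ; δ is the smaller of the two.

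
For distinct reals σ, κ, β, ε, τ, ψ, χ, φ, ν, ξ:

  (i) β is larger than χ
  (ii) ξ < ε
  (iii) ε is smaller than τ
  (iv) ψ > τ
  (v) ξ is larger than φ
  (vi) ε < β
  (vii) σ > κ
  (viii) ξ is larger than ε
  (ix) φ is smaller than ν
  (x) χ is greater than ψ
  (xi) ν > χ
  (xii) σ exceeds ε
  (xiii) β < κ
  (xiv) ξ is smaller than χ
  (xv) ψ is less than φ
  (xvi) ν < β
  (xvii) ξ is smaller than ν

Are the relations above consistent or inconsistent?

We have ξ < ε stated directly, yet also ε < τ < ψ < φ < ξ by chaining the others — so ε < ξ. Contradiction.

inconsistent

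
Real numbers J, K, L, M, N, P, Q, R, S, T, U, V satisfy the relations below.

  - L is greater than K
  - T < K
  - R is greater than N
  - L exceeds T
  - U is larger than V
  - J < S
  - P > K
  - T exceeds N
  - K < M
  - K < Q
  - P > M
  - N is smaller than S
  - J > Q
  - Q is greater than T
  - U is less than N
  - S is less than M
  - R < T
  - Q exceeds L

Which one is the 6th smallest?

Chaining the given pairs: V < U < N < R < T < K < L < Q < J < S < M < P.
Counting 6 from the smallest end gives K.

K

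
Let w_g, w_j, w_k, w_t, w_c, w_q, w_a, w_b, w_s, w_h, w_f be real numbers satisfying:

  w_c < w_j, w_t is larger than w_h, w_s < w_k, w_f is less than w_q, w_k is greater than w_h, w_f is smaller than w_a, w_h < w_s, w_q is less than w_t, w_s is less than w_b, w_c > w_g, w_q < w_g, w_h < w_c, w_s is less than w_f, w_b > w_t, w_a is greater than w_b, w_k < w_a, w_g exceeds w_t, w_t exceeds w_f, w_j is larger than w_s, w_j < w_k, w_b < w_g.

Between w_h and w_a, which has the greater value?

w_a

Link the given pairs in sequence: w_h < w_s; w_s < w_f; w_f < w_q; w_q < w_t; w_t < w_b; w_b < w_g; w_g < w_c; w_c < w_j; w_j < w_k; w_k < w_a.
Chaining these gives w_h < w_s < w_f < w_q < w_t < w_b < w_g < w_c < w_j < w_k < w_a.
So w_h < w_a; w_a is the larger of the two.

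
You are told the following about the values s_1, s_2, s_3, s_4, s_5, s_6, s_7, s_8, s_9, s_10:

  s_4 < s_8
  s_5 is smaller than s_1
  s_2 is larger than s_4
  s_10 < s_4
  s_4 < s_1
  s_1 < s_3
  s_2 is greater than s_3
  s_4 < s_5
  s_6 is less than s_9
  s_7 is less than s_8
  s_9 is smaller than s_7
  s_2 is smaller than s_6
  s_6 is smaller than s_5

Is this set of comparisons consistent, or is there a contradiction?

Chaining the given relations yields s_5 < s_1 < s_3 < s_2 < s_6, so s_5 < s_6. But one relation states s_6 < s_5. These cannot both hold.

inconsistent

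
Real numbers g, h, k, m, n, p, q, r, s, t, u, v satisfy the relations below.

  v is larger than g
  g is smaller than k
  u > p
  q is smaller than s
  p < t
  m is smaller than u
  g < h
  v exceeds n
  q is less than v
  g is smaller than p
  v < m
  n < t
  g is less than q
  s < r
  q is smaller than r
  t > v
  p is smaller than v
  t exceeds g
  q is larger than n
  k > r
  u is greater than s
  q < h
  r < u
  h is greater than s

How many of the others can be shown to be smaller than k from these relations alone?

5

Directly below k: g, r.
One step further: q, s (4 so far).
One step further: n (5 so far).
No other element is forced below k by the given relations, so the count is 5.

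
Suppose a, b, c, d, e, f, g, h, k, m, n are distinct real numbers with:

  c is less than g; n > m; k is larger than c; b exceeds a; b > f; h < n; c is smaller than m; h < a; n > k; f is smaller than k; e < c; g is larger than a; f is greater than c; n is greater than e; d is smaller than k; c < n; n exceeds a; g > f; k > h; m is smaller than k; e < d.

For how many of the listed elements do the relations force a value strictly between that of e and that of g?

2

Chaining upward from e reaches: c, d, f, m, b, k, n.
Chaining downward from g reaches: h, c, a, f.
Strictly between e and g are those in both lists: c, f — 2 elements.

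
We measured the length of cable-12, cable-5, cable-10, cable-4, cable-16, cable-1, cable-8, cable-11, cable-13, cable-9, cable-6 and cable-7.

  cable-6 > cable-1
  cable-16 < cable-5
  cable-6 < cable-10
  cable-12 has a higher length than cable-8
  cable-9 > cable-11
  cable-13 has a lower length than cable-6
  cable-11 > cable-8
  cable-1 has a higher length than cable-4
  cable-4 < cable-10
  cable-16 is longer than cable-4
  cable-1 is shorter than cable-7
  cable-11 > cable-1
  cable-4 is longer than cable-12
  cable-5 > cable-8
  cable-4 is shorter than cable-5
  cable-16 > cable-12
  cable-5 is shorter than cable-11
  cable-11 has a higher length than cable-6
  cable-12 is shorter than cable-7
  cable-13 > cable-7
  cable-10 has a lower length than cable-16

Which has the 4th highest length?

cable-16

Piecing the relations together gives one ordering: cable-8 < cable-12 < cable-4 < cable-1 < cable-7 < cable-13 < cable-6 < cable-10 < cable-16 < cable-5 < cable-11 < cable-9.
Counting 4 from the largest end gives cable-16.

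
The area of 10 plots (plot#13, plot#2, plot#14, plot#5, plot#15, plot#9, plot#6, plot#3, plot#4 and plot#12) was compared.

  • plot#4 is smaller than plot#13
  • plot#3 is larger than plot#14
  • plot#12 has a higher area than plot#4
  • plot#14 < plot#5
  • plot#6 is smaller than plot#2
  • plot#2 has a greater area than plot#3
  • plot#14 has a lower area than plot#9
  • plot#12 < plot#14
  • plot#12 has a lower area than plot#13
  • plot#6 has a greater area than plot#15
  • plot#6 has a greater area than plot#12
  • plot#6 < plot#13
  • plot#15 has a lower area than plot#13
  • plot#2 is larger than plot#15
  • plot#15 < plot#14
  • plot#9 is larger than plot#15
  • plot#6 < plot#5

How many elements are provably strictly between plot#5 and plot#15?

Chaining upward from plot#15 reaches: plot#14, plot#6, plot#3, plot#2, plot#9, plot#13.
Chaining downward from plot#5 reaches: plot#4, plot#12, plot#14, plot#6.
Strictly between plot#15 and plot#5 are those in both lists: plot#14, plot#6 — 2 elements.

2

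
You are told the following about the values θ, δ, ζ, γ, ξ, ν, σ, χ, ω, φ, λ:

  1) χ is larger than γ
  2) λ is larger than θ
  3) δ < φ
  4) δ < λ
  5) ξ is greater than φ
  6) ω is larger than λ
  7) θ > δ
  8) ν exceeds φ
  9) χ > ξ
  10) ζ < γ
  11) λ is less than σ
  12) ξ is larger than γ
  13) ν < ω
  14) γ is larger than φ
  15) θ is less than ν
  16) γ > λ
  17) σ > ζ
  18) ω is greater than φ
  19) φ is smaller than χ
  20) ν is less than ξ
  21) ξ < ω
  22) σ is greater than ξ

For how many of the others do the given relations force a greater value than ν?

4

The elements the relations force above ν are ξ, ω, σ, χ — no chain reaches any other.
That is 4.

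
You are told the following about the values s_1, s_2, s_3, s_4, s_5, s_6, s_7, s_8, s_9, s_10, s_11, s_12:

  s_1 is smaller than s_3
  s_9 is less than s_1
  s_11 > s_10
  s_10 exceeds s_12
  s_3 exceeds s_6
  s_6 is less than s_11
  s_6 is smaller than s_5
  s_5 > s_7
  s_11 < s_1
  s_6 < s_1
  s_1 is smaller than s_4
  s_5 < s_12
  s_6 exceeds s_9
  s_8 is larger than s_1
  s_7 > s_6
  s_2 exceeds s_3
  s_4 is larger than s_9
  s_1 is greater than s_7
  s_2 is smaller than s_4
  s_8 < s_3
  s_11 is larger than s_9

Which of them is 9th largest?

Chaining the given pairs: s_9 < s_6 < s_7 < s_5 < s_12 < s_10 < s_11 < s_1 < s_8 < s_3 < s_2 < s_4.
Counting 9 from the largest end gives s_5.

s_5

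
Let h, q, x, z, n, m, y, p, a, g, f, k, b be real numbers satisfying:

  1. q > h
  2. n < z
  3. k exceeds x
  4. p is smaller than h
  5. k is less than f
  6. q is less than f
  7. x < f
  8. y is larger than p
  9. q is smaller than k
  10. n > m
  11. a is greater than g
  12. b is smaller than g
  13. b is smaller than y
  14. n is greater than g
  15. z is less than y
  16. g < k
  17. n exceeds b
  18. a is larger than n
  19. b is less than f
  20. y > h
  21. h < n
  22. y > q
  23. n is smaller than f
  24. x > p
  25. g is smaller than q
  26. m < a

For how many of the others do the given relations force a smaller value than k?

From k the given relations immediately reach g, q, x.
From those, b, p, h — 6 in total.
No other element is forced below k by the given relations, so the count is 6.

6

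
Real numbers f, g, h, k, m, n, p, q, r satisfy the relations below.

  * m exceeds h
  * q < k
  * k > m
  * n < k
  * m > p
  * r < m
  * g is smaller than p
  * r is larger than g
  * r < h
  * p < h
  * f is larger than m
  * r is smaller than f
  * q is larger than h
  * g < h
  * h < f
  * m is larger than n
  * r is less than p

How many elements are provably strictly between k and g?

Chaining upward from g reaches: r, p, h, m, f, q.
Chaining downward from k reaches: r, p, h, n, m, q.
Strictly between g and k are those in both lists: r, p, h, m, q — 5 elements.

5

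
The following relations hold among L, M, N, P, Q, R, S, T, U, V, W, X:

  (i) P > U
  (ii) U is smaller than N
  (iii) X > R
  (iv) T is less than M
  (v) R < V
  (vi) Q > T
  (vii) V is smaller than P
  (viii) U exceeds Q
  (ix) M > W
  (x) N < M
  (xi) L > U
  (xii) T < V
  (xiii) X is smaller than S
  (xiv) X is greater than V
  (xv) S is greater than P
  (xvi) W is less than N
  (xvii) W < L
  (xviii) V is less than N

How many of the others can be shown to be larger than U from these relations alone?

The elements the relations force above U are P, N, S, L, M — no chain reaches any other.
That is 5.

5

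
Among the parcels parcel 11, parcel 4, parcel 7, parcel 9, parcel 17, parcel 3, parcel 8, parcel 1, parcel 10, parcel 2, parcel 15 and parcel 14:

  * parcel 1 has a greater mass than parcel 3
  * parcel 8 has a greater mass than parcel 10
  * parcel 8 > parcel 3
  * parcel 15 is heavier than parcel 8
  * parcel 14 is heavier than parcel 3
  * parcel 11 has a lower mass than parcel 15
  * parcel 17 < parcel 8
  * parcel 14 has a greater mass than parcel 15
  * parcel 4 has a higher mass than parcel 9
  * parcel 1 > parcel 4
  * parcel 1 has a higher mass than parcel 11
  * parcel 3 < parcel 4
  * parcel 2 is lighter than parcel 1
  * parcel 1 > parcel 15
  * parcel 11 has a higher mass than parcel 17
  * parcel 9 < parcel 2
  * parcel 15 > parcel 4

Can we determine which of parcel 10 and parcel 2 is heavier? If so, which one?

undetermined

Following every chain through parcel 10: above parcel 10 we get parcel 8, parcel 15, parcel 14, parcel 1.
parcel 2 is not reached, and no chain runs the other way from parcel 2 to parcel 10.
So the given relations leave the order of parcel 10 and parcel 2 undetermined.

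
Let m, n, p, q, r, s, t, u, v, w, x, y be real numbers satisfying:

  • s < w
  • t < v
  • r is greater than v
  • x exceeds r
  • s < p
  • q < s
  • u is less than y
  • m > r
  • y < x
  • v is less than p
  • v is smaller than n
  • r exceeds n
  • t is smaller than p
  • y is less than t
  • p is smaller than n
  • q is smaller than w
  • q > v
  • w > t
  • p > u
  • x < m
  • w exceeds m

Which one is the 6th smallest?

s

Chaining the given pairs: u < y < t < v < q < s < p < n < r < x < m < w.
Counting 6 from the smallest end gives s.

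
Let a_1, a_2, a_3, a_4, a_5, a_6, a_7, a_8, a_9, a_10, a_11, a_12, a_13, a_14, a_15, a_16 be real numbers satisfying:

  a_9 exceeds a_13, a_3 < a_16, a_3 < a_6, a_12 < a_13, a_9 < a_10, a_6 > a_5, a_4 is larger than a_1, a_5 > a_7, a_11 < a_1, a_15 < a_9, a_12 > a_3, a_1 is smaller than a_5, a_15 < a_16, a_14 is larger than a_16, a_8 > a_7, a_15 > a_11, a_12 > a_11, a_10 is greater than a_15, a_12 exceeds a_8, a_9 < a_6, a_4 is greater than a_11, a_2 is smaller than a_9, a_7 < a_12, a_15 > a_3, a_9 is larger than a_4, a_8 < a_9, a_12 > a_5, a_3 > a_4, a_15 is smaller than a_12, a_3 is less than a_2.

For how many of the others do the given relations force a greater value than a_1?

Directly above a_1: a_5, a_4.
One step further: a_3, a_12, a_9, a_6 (6 so far).
One step further: a_15, a_16, a_2, a_13, a_10 (11 so far).
One step further: a_14 (12 so far).
Nothing else is reachable above a_1; 12 in all.

12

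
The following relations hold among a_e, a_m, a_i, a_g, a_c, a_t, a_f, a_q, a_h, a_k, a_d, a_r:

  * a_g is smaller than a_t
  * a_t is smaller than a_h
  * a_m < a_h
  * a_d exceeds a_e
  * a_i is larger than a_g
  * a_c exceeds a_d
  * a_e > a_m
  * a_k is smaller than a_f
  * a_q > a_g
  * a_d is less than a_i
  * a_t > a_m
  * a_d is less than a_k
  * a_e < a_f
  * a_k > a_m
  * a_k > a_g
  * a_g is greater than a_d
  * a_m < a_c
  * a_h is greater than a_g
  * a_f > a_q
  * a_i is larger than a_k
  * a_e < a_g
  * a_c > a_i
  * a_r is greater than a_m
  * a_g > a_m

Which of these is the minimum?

a_e is not least since a_m < a_e; a_d is not least since a_e < a_d; a_g is not least since a_e < a_g; a_k is not least since a_g < a_k; a_q is not least since a_g < a_q; a_f is not least since a_k < a_f; a_r is not least since a_m < a_r; a_i is not least since a_d < a_i; a_c is not least since a_i < a_c; a_t is not least since a_g < a_t; a_h is not least since a_m < a_h.
Only a_m has nothing below it, so a_m is the minimum.

a_m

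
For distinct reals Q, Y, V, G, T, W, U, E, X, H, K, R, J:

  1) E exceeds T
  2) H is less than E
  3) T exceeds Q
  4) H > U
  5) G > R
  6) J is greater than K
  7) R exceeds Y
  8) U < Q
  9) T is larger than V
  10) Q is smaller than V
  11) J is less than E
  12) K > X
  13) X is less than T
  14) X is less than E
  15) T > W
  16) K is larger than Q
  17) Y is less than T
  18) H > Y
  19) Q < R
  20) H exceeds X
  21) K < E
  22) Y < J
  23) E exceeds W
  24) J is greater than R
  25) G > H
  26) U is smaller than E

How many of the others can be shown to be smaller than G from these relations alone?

The elements the relations force below G are U, X, Q, Y, R, H — no chain reaches any other.
That is 6.

6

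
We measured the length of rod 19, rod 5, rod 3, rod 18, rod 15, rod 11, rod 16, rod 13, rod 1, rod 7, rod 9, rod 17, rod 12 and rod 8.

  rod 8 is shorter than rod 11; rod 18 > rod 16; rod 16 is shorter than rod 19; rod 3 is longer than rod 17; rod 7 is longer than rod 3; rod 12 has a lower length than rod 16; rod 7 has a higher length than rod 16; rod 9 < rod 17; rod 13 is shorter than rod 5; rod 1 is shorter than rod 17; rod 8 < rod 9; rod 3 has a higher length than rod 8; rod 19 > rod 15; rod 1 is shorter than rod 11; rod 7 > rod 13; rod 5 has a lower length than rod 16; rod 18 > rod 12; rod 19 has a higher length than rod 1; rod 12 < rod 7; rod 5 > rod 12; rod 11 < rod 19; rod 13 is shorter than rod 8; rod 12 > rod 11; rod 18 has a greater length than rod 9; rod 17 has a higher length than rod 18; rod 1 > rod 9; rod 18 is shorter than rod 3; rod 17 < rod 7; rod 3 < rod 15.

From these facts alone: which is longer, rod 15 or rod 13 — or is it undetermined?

rod 15

The relevant relations are rod 13 < rod 8; rod 8 < rod 9; rod 9 < rod 1; rod 1 < rod 11; rod 11 < rod 12; rod 12 < rod 5; rod 5 < rod 16; rod 16 < rod 18; rod 18 < rod 17; rod 17 < rod 3; rod 3 < rod 15.
Chaining these gives rod 13 < rod 8 < rod 9 < rod 1 < rod 11 < rod 12 < rod 5 < rod 16 < rod 18 < rod 17 < rod 3 < rod 15.
So rod 15 is longer.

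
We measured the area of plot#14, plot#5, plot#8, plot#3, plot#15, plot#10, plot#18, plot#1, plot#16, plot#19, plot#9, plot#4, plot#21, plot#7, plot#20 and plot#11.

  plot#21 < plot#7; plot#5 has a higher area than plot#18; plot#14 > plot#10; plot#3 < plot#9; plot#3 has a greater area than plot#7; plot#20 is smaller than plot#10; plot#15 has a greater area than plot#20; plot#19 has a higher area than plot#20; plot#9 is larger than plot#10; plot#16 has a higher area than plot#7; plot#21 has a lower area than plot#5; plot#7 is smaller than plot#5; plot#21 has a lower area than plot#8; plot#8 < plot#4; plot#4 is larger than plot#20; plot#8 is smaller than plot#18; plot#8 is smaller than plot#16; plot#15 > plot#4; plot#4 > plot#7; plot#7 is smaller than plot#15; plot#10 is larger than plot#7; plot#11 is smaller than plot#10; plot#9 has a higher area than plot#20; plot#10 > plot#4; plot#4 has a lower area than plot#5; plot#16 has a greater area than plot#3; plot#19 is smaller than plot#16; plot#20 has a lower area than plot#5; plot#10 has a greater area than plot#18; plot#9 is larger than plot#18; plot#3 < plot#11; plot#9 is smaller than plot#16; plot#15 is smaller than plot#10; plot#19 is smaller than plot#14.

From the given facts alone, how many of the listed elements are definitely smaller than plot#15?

Directly below plot#15: plot#7, plot#20, plot#4.
One step further: plot#21, plot#8 (5 so far).
Nothing else is reachable below plot#15; 5 in all.

5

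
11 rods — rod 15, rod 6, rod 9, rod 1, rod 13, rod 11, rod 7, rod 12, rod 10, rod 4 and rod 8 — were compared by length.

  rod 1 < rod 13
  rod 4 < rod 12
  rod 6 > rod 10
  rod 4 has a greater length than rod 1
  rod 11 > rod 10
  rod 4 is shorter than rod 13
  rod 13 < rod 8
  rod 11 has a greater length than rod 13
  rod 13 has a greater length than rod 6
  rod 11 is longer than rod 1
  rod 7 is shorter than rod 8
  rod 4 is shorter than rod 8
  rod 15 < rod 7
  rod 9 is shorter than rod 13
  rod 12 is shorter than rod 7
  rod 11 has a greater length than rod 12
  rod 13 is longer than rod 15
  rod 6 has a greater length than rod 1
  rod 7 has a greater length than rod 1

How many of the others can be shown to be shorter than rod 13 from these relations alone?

Directly below rod 13: rod 15, rod 9, rod 1, rod 6, rod 4.
One step further: rod 10 (6 so far).
Nothing else is reachable below rod 13; 6 in all.

6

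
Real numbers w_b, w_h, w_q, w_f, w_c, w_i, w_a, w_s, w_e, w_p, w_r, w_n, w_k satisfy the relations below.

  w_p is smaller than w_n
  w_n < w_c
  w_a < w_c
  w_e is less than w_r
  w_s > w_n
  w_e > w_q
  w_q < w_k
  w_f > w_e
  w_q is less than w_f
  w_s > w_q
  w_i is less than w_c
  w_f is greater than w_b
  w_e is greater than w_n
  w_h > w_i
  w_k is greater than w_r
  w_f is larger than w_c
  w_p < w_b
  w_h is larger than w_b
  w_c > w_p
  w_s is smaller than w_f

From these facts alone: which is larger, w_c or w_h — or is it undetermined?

Following every chain through w_c: above w_c we get w_f; below w_c we get w_p, w_i, w_n, w_a.
w_h is not reached, and no chain runs the other way from w_h to w_c.
So the given relations leave the order of w_c and w_h undetermined.

undetermined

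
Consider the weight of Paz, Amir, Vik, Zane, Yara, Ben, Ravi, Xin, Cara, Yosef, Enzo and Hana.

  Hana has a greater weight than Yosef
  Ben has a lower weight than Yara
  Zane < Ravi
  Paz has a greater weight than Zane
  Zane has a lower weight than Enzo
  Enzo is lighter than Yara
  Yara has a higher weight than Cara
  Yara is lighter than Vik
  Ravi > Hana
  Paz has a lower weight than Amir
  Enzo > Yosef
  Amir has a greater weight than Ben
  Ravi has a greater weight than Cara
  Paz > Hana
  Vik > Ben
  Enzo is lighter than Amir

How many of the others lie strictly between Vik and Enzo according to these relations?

Chaining upward from Enzo reaches: Yara, Amir.
Chaining downward from Vik reaches: Yosef, Ben, Cara, Zane, Yara.
Strictly between Enzo and Vik are those in both lists: Yara — 1 element.

1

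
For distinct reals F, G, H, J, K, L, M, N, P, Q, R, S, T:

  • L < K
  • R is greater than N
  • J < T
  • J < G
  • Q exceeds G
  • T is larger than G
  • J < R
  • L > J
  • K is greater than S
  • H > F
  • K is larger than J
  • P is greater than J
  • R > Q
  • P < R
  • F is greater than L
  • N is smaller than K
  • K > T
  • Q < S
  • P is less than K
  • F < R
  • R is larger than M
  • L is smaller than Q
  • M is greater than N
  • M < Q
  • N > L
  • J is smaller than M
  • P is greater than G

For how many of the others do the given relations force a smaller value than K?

Directly below K: J, L, N, P, T, S.
One step further: G, Q (8 so far).
One step further: M (9 so far).
Nothing else is reachable below K; 9 in all.

9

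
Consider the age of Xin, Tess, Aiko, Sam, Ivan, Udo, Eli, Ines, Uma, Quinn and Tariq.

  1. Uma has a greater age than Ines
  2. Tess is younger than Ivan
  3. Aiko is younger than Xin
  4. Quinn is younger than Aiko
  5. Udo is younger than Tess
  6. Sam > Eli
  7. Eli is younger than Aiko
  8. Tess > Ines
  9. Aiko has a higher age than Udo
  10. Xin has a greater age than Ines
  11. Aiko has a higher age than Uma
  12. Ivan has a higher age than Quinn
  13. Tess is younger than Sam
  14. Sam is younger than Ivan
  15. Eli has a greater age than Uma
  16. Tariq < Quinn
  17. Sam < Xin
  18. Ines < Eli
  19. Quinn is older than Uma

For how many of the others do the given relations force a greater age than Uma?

The elements the relations force above Uma are Eli, Sam, Quinn, Aiko, Ivan, Xin — no chain reaches any other.
That is 6.

6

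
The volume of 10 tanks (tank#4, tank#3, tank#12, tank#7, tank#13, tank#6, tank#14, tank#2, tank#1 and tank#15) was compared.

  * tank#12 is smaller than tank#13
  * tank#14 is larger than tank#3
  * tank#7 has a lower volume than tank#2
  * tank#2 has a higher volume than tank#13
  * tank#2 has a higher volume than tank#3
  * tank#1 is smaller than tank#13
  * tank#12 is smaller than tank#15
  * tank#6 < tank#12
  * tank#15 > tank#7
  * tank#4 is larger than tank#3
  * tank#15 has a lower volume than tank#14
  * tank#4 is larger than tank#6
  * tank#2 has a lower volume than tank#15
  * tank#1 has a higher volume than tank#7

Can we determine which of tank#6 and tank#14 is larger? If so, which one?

The relevant relations are tank#6 < tank#12; tank#12 < tank#13; tank#13 < tank#2; tank#2 < tank#15; tank#15 < tank#14.
Chaining these gives tank#6 < tank#12 < tank#13 < tank#2 < tank#15 < tank#14.
So tank#14 is larger.

tank#14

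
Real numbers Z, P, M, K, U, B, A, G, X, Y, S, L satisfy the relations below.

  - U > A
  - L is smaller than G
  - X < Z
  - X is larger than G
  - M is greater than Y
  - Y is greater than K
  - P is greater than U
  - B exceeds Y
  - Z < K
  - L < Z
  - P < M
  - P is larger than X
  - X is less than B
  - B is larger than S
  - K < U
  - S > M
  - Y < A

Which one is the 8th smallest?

U

Piecing the relations together gives one ordering: L < G < X < Z < K < Y < A < U < P < M < S < B.
Counting 8 from the smallest end gives U.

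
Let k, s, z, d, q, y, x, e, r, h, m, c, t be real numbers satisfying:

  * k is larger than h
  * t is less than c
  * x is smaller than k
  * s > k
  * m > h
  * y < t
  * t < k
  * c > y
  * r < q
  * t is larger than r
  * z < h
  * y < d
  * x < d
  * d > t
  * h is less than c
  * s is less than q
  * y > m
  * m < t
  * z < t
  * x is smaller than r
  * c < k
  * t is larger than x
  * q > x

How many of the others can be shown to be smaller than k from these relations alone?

Directly below k: h, x, t, c.
One step further: z, m, y, r (8 so far).
Nothing else is reachable below k; 8 in all.

8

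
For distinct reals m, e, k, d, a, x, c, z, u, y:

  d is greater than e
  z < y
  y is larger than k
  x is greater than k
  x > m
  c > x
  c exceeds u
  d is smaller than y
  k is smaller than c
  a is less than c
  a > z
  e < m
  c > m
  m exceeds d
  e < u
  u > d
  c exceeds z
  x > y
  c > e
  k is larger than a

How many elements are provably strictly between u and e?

Chaining upward from e reaches: d, m, y, x, c.
Chaining downward from u reaches: d.
Strictly between e and u are those in both lists: d — 1 element.

1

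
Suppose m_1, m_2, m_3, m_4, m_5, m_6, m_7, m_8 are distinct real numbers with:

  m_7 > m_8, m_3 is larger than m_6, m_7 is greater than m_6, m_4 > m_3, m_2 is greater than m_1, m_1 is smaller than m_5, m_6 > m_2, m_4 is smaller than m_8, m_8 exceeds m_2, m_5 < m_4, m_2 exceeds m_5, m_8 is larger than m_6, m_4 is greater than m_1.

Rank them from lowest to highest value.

The consecutive links are each given: m_1 < m_5; m_5 < m_2; m_2 < m_6; m_6 < m_3; m_3 < m_4; m_4 < m_8; m_8 < m_7.

m_1 < m_5 < m_2 < m_6 < m_3 < m_4 < m_8 < m_7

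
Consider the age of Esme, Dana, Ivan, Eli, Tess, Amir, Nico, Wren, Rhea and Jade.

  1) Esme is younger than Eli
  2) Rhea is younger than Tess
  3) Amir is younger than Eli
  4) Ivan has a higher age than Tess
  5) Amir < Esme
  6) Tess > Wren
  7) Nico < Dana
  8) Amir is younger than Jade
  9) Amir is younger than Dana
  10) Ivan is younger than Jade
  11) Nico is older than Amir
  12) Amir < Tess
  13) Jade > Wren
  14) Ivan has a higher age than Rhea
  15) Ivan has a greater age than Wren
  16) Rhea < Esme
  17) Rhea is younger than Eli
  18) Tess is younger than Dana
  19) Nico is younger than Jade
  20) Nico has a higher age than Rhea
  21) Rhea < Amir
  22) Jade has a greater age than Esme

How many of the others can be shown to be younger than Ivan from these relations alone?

Directly below Ivan: Rhea, Wren, Tess.
One step further: Amir (4 so far).
Nothing else is reachable below Ivan; 4 in all.

4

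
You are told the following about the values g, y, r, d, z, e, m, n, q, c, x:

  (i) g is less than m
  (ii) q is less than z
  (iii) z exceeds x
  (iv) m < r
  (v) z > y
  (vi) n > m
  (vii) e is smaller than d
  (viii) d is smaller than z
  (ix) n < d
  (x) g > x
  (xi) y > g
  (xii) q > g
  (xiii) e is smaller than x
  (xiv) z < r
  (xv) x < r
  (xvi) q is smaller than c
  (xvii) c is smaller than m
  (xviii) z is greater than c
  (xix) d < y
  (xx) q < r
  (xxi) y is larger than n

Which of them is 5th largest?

n

Piecing the relations together gives one ordering: e < x < g < q < c < m < n < d < y < z < r.
The 5th largest is n.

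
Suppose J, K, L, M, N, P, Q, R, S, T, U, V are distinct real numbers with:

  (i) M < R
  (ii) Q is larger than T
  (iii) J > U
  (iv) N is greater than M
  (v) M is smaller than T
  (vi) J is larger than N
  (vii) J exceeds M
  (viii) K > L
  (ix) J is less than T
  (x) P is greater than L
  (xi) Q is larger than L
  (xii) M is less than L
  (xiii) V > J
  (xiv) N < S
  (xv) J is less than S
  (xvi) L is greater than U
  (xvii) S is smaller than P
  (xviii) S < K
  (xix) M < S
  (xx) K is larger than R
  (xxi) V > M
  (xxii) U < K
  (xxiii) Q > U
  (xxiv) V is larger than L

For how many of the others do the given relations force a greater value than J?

6

The elements the relations force above J are T, S, K, Q, P, V — no chain reaches any other.
That is 6.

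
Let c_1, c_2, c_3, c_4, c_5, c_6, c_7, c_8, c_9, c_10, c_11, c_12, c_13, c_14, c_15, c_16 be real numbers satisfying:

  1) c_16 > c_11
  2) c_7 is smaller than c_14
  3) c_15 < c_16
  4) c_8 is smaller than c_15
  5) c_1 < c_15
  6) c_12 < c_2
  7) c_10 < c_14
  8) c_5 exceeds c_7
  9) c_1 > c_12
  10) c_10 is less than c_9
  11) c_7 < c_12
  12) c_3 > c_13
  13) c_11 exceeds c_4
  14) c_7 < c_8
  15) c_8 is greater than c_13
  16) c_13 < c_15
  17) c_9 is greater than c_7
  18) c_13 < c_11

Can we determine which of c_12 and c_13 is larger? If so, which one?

Following every chain through c_13: above c_13 we get c_3, c_11, c_8, c_15, c_16.
c_12 is not reached, and no chain runs the other way from c_12 to c_13.
So the given relations leave the order of c_13 and c_12 undetermined.

undetermined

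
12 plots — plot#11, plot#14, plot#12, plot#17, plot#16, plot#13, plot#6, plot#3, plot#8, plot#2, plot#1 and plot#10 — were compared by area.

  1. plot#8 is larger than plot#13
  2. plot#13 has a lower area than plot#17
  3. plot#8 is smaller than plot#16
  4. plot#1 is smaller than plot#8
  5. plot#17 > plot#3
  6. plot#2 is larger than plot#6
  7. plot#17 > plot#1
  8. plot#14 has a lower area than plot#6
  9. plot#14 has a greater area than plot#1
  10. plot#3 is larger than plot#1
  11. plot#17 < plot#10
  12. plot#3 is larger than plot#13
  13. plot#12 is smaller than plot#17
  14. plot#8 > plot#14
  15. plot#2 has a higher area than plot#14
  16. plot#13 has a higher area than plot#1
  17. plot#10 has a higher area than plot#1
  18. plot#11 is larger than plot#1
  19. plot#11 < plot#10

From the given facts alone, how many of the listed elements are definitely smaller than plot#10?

6

The elements the relations force below plot#10 are plot#1, plot#13, plot#12, plot#3, plot#11, plot#17 — no chain reaches any other.
That is 6.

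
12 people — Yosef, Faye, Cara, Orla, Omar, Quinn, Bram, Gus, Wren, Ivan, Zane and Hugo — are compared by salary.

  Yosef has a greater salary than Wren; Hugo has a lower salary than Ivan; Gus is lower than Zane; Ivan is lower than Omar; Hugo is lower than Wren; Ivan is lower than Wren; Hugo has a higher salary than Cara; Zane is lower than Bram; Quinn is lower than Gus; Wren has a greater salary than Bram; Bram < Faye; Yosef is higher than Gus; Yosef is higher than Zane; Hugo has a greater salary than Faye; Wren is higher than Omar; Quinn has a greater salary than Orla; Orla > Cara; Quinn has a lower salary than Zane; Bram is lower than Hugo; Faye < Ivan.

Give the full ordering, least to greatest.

Each adjacent pair is fixed by a given relation: Cara < Orla; Orla < Quinn; Quinn < Gus; Gus < Zane; Zane < Bram; Bram < Faye; Faye < Hugo; Hugo < Ivan; Ivan < Omar; Omar < Wren; Wren < Yosef. Chaining them end to end gives the full order.

Cara < Orla < Quinn < Gus < Zane < Bram < Faye < Hugo < Ivan < Omar < Wren < Yosef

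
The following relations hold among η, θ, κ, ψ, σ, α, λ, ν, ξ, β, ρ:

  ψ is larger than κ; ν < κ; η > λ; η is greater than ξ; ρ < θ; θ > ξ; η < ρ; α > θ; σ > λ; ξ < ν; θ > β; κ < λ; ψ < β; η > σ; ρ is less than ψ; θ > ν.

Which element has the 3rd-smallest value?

κ

The consecutive relations fix a unique order: ξ < ν < κ < λ < σ < η < ρ < ψ < β < θ < α.
The 3rd smallest is κ.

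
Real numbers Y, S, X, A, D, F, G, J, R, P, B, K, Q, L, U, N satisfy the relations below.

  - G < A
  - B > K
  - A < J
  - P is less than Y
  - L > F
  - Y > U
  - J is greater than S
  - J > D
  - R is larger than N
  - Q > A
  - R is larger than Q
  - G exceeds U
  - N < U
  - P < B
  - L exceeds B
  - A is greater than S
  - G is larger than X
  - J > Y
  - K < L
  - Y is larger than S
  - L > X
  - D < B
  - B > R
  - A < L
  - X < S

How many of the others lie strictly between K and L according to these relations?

1

The relations place K below L. An element lies strictly between them when it is forced above K and also forced below L.
Above K: {B}. Below L: {F, N, U, X, G, P, S, A, Q, R, D, B}.
Intersection: {B} — 1.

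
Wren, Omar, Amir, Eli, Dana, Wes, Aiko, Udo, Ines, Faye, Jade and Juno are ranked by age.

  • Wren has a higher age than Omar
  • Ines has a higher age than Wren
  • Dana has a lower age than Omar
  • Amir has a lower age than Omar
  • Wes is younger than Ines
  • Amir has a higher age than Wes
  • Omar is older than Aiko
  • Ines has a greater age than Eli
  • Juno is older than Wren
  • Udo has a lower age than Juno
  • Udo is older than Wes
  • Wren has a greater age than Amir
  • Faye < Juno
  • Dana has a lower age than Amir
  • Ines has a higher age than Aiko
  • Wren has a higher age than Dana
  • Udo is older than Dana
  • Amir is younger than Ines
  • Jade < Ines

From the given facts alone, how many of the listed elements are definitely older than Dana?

The elements the relations force above Dana are Udo, Amir, Omar, Wren, Juno, Ines — no chain reaches any other.
That is 6.

6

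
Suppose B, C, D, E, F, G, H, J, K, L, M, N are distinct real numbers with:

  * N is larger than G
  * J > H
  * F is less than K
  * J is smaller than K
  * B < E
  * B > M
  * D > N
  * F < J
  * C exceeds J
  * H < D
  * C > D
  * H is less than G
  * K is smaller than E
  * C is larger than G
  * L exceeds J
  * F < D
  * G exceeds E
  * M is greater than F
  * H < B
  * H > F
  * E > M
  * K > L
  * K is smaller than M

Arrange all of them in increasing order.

F < H < J < L < K < M < B < E < G < N < D < C

Each adjacent pair is fixed by a given relation: F < H; H < J; J < L; L < K; K < M; M < B; B < E; E < G; G < N; N < D; D < C. Chaining them end to end gives the full order.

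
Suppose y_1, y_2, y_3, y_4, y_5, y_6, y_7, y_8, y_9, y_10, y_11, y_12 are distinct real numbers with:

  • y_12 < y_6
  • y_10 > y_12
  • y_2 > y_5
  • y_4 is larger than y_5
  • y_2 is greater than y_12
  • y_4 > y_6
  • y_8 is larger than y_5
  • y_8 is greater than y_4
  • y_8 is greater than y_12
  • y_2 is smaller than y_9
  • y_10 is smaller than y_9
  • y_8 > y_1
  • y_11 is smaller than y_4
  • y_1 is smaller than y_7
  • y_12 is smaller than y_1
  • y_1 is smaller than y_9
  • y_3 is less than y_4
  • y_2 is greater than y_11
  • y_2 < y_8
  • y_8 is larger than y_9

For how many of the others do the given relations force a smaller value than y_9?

From y_9 the given relations immediately reach y_2, y_10, y_1.
From those, y_11, y_12, y_5 — 6 in total.
No other element is forced below y_9 by the given relations, so the count is 6.

6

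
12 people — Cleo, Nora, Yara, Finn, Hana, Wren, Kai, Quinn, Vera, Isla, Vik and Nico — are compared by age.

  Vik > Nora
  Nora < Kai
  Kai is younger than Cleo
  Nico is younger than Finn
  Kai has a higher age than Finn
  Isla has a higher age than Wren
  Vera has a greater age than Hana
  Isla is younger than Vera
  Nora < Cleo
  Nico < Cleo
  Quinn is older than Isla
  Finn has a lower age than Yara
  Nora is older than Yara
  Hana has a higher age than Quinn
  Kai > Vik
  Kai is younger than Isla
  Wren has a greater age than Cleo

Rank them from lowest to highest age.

Nico < Finn < Yara < Nora < Vik < Kai < Cleo < Wren < Isla < Quinn < Hana < Vera

The consecutive links are each given: Nico < Finn; Finn < Yara; Yara < Nora; Nora < Vik; Vik < Kai; Kai < Cleo; Cleo < Wren; Wren < Isla; Isla < Quinn; Quinn < Hana; Hana < Vera.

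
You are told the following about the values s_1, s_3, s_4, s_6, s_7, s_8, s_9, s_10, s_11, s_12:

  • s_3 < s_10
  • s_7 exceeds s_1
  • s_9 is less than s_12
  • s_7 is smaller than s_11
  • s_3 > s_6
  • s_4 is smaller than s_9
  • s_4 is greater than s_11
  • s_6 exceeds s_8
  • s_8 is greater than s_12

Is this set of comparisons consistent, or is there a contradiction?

Every relation is compatible with s_1 < s_7 < s_11 < s_4 < s_9 < s_12 < s_8 < s_6 < s_3 < s_10; the set is consistent.

consistent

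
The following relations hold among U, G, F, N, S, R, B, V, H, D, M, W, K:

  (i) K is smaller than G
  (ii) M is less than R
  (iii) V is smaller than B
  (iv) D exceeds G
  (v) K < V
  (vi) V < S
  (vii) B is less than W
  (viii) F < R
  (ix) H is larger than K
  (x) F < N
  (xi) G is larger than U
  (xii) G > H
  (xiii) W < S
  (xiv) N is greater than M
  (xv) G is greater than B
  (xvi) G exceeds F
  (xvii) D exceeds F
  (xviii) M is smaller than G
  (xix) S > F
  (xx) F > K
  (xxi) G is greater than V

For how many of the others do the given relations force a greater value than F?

5

The elements the relations force above F are G, N, R, S, D — no chain reaches any other.
That is 5.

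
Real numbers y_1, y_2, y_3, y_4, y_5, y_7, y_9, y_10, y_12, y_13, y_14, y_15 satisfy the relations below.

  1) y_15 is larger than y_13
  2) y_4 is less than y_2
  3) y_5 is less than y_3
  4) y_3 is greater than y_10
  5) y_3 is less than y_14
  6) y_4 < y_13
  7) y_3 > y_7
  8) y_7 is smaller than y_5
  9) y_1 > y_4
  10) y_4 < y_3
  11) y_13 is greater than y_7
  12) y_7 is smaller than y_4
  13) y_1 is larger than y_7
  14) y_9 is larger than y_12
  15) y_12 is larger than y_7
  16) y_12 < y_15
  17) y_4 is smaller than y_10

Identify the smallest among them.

Chaining upward from y_7: directly above it, y_12, y_4, y_1, y_5, y_13, y_3; then y_9, y_10, y_2, y_14, y_15.
That covers every other element, and nothing is given below y_7, so y_7 is the smallest.

y_7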